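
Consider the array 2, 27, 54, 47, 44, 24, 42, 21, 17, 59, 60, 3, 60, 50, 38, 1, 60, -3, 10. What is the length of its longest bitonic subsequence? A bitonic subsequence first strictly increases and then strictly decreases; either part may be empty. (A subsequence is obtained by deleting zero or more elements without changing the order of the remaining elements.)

One longest bitonic subsequence is 2, 27, 54, 47, 44, 42, 21, 17, 3, 1, -3 (positions 1,2,3,4,5,7,8,9,12,16,18): it rises to 54 then falls. Length 11 is optimal.

11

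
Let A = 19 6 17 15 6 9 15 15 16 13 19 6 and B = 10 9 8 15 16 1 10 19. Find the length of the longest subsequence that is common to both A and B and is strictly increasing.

A longest common strictly increasing subsequence is 9, 15, 16, 19 (length 4); it appears in order in both A and B, and no longer such subsequence exists.

4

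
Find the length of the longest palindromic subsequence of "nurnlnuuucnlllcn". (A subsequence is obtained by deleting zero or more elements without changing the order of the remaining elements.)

9

One longest palindromic subsequence is nlnuuunln (positions 1,5,6,7,8,9,11,14,16); it reads the same forward and backward, and the interval DP gives dp[1][16] = 9.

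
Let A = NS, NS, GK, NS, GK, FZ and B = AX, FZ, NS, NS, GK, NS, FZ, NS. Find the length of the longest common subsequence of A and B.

5

Backtracking the LCS table gives one alignment: NS (A1,B3) → NS (A2,B4) → GK (A3,B5) → NS (A4,B6) → FZ (A6,B7).
So the longest common subsequence has length 5.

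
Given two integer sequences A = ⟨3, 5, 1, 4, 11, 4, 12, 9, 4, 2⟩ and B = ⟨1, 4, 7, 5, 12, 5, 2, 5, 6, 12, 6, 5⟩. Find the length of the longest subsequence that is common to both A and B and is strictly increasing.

3

For each value that appears in both, track the longest common increasing run ending there.
The best achievable length is 3; one witness is 1, 4, 12 (A-positions 3,4,7, B-positions 1,2,5).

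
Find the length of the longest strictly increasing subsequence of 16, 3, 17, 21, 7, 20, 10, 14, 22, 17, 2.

Let dp[i] be the longest increasing subsequence ending at position i. Then dp = [1, 1, 2, 3, 2, 3, 3, 4, 5, 5, 1].
The maximum is 5; one witness is 3, 7, 10, 14, 22 at positions 2,5,7,8,9.

5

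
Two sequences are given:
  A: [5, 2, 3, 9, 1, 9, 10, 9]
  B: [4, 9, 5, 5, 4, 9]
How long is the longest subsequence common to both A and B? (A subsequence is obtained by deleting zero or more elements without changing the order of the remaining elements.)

A longest common subsequence is 5, 9 (length 2); the LCS DP confirms no longer common subsequence exists.

2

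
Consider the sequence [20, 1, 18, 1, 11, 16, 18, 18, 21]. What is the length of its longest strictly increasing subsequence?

Let dp[i] be the longest increasing subsequence ending at position i. Then dp = [1, 1, 2, 1, 2, 3, 4, 4, 5].
The maximum is 5; one witness is 1, 11, 16, 18, 21 at positions 2,5,6,7,9.

5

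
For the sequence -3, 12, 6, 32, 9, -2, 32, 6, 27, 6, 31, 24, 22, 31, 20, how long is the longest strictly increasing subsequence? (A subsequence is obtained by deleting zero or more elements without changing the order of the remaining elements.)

5

Scanning left to right, the best length ending at each element is: -3→1, 12→2, 6→2, 32→3, 9→3, -2→2, 32→4, 6→3, 27→4, 6→3, 31→5, 24→4, 22→4, 31→5, 20→4.
So the longest increasing subsequence has length 5, e.g. -3, 6, 9, 27, 31.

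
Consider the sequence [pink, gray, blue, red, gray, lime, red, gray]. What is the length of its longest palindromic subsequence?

One longest palindromic subsequence is gray red lime red gray (positions 2,4,6,7,8); it reads the same forward and backward, and the interval DP gives dp[1][8] = 5.

5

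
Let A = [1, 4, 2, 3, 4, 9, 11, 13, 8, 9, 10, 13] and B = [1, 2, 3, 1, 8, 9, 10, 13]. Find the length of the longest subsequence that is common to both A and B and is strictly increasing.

A longest common strictly increasing subsequence is 1, 2, 3, 8, 9, 10, 13 (length 7); it appears in order in both A and B, and no longer such subsequence exists.

7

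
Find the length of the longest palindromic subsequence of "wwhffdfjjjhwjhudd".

7

One longest palindromic subsequence is whjjjhw (positions 2,3,8,9,10,11,12); it reads the same forward and backward, and the interval DP gives dp[1][17] = 7.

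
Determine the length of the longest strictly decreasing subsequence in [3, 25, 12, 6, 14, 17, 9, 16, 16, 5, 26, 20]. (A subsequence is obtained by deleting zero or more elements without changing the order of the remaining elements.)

4

Let dp[i] be the longest decreasing subsequence ending at position i. Then dp = [1, 1, 2, 3, 2, 2, 3, 3, 3, 4, 1, 2].
The maximum is 4; one witness is 25, 12, 6, 5 at positions 2,3,4,10.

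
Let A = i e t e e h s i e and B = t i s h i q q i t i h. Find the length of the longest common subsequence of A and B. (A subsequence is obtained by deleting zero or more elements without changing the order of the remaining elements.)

3

A longest common subsequence is ith (length 3); the LCS DP confirms no longer common subsequence exists.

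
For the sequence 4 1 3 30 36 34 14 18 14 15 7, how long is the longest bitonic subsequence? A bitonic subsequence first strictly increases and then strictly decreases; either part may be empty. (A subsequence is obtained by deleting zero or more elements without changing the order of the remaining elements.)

Let inc[i] be the LIS ending at i and dec[i] the longest strictly decreasing subsequence starting at i. inc = [1, 1, 2, 3, 4, 4, 3, 4, 3, 4, 3], dec = [2, 1, 1, 4, 5, 4, 2, 3, 2, 2, 1].
max_i inc[i]+dec[i]−1 = 8, with one witness 1, 3, 30, 36, 34, 18, 15, 7.

8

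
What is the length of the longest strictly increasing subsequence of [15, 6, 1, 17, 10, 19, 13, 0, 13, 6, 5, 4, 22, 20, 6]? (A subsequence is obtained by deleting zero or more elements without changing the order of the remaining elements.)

Let dp[i] be the longest increasing subsequence ending at position i. Then dp = [1, 1, 1, 2, 2, 3, 3, 1, 3, 2, 2, 2, 4, 4, 3].
The maximum is 4; one witness is 15, 17, 19, 22 at positions 1,4,6,13.

4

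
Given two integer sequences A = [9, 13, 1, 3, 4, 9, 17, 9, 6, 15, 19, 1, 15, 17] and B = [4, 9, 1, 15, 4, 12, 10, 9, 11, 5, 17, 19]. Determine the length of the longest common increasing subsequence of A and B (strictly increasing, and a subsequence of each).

5

A longest common strictly increasing subsequence is 1, 4, 9, 17, 19 (length 5); it appears in order in both A and B, and no longer such subsequence exists.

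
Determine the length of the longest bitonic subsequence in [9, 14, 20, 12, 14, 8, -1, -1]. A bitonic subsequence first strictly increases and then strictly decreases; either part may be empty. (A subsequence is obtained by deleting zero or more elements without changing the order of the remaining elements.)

One longest bitonic subsequence is 9, 14, 20, 14, 8, -1 (positions 1,2,3,5,6,8): it rises to 20 then falls. Length 6 is optimal.

6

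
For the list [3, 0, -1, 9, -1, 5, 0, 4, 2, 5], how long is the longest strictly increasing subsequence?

4

Let dp[i] be the longest increasing subsequence ending at position i. Then dp = [1, 1, 1, 2, 1, 2, 2, 3, 3, 4].
The maximum is 4; one witness is -1, 0, 4, 5 at positions 3,7,8,10.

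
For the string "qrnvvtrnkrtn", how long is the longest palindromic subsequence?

Using dp[i][j] = 2 + dp[i+1][j−1] if the ends match, else max(dp[i+1][j], dp[i][j−1]):
dp[1][12] = 7. A witness is ntrkrtn at positions 3,6,7,9,10,11,12.

7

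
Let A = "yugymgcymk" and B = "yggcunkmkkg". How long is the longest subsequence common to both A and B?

6

Backtracking the LCS table gives one alignment: y (A1,B1) → g (A3,B2) → g (A6,B3) → c (A7,B4) → m (A9,B8) → k (A10,B10).
So the longest common subsequence has length 6.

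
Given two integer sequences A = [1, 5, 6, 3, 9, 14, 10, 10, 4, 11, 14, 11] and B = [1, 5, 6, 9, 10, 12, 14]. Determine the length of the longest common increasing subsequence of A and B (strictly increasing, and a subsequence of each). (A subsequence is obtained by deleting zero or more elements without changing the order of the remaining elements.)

For each value that appears in both, track the longest common increasing run ending there.
The best achievable length is 6; one witness is 1, 5, 6, 9, 10, 14 (A-positions 1,2,3,5,7,11, B-positions 1,2,3,4,5,7).

6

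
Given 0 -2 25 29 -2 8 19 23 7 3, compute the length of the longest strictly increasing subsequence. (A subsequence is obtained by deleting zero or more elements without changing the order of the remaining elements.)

4

Scanning left to right, the best length ending at each element is: 0→1, -2→1, 25→2, 29→3, -2→1, 8→2, 19→3, 23→4, 7→2, 3→2.
So the longest increasing subsequence has length 4, e.g. 0, 8, 19, 23.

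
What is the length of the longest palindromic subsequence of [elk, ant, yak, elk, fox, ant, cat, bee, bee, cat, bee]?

4

One longest palindromic subsequence is cat bee bee cat (positions 7,8,9,10); it reads the same forward and backward, and the interval DP gives dp[1][11] = 4.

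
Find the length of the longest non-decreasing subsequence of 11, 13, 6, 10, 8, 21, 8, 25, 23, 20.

Let dp[i] be the longest non-decreasing subsequence ending at position i. Then dp = [1, 2, 1, 2, 2, 3, 3, 4, 4, 4].
The maximum is 4; one witness is 11, 13, 21, 25 at positions 1,2,6,8.

4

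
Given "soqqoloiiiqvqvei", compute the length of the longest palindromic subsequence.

7

One longest palindromic subsequence is qqiiiqq (positions 3,4,8,9,10,11,13); it reads the same forward and backward, and the interval DP gives dp[1][16] = 7.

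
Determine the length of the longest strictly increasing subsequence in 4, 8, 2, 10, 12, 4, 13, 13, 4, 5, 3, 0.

5

One longest increasing subsequence is 4, 8, 10, 12, 13 (positions 1,2,4,5,7), of length 5; no longer one exists.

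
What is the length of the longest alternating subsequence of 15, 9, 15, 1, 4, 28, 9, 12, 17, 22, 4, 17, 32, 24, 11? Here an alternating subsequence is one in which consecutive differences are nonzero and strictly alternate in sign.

10

Track the best alternating length ending on an up-step vs a down-step at each position: up/down = 1/1, 1/2, 3/1, 1/4, 5/4, 5/1, 5/6, 7/6, 7/6, 7/6, 5/8, 9/8, 9/1, 9/10, 9/10.
The maximum over both is 10; one such subsequence is 15, 9, 15, 1, 28, 9, 12, 4, 32, 24.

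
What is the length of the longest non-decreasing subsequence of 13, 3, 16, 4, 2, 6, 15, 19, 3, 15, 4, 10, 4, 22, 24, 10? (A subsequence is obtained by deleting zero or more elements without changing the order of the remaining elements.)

7

Scanning left to right, the best length ending at each element is: 13→1, 3→1, 16→2, 4→2, 2→1, 6→3, 15→4, 19→5, 3→2, 15→5, 4→3, 10→4, 4→4, 22→6, 24→7, 10→5.
So the longest non-decreasing subsequence has length 7, e.g. 3, 4, 6, 15, 19, 22, 24.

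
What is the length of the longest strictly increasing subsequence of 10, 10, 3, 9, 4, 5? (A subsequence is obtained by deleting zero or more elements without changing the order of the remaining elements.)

One longest increasing subsequence is 3, 4, 5 (positions 3,5,6), of length 3; no longer one exists.

3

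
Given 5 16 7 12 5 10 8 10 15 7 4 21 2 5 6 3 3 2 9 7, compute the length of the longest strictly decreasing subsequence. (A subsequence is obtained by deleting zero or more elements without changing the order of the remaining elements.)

Scanning left to right, the best length ending at each element is: 5→1, 16→1, 7→2, 12→2, 5→3, 10→3, 8→4, 10→3, 15→2, 7→5, 4→6, 21→1, 2→7, 5→6, 6→6, 3→7, 3→7, 2→8, 9→4, 7→5.
So the longest decreasing subsequence has length 8, e.g. 16, 12, 10, 8, 7, 4, 3, 2.

8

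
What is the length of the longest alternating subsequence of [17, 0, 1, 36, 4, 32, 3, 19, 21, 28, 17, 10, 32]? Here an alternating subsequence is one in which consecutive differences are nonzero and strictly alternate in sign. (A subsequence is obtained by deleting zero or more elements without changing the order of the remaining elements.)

9

Track the best alternating length ending on an up-step vs a down-step at each position: up/down = 1/1, 1/2, 3/2, 3/1, 3/4, 5/4, 3/6, 7/6, 7/6, 7/6, 7/8, 7/8, 9/4.
The maximum over both is 9; one such subsequence is 17, 0, 36, 4, 32, 3, 19, 17, 32.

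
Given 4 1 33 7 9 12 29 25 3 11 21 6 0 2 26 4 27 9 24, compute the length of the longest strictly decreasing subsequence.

6

Scanning left to right, the best length ending at each element is: 4→1, 1→2, 33→1, 7→2, 9→2, 12→2, 29→2, 25→3, 3→4, 11→4, 21→4, 6→5, 0→6, 2→6, 26→3, 4→6, 27→3, 9→5, 24→4.
So the longest decreasing subsequence has length 6, e.g. 33, 29, 25, 11, 6, 0.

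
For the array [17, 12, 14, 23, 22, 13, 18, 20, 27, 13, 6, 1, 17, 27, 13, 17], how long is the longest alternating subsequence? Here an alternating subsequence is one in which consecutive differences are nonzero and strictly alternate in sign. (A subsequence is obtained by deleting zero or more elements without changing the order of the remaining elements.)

9

A longest alternating subsequence is 17, 12, 14, 13, 18, 13, 17, 13, 17 (positions 1,2,3,6,7,10,13,15,16); its 8 consecutive differences strictly alternate in sign, and length 9 is optimal.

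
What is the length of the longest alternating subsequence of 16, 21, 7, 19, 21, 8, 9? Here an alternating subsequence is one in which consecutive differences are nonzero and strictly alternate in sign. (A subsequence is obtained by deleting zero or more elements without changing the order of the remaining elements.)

Track the best alternating length ending on an up-step vs a down-step at each position: up/down = 1/1, 2/1, 1/3, 4/3, 4/1, 4/5, 6/5.
The maximum over both is 6; one such subsequence is 16, 21, 7, 19, 8, 9.

6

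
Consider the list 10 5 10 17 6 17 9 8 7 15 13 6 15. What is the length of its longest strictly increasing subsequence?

One longest increasing subsequence is 5, 6, 9, 13, 15 (positions 2,5,7,11,13), of length 5; no longer one exists.

5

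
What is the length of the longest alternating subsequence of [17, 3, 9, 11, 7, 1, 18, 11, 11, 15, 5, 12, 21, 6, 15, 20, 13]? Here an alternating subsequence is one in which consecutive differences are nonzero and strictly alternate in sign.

A longest alternating subsequence is 17, 3, 9, 7, 18, 11, 15, 5, 12, 6, 15, 13 (positions 1,2,3,5,7,8,10,11,12,14,15,17); its 11 consecutive differences strictly alternate in sign, and length 12 is optimal.

12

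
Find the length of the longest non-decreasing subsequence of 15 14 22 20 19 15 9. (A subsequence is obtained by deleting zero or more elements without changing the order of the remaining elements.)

2

One longest non-decreasing subsequence is 15, 22 (positions 1,3), of length 2; no longer one exists.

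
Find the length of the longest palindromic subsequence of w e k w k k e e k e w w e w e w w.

11

One longest palindromic subsequence is weweekeewew (positions 1,2,4,7,8,9,10,13,14,15,17); it reads the same forward and backward, and the interval DP gives dp[1][17] = 11.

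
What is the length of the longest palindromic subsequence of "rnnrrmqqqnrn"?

7

One longest palindromic subsequence is nrqqqrn (positions 2,4,7,8,9,11,12); it reads the same forward and backward, and the interval DP gives dp[1][12] = 7.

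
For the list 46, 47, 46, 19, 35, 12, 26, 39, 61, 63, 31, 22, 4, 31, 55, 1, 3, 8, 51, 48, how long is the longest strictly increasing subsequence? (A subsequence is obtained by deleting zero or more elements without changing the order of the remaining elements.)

Let dp[i] be the longest increasing subsequence ending at position i. Then dp = [1, 2, 1, 1, 2, 1, 2, 3, 4, 5, 3, 2, 1, 3, 4, 1, 2, 3, 4, 4].
The maximum is 5; one witness is 19, 35, 39, 61, 63 at positions 4,5,8,9,10.

5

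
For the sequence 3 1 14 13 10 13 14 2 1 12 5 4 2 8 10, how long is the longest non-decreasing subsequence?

5

Let dp[i] be the longest non-decreasing subsequence ending at position i. Then dp = [1, 1, 2, 2, 2, 3, 4, 2, 2, 3, 3, 3, 3, 4, 5].
The maximum is 5; one witness is 1, 2, 5, 8, 10 at positions 2,8,11,14,15.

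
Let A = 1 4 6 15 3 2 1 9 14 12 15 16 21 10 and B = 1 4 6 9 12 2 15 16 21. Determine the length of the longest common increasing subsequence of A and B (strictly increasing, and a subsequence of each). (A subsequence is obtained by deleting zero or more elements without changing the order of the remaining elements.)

8

A longest common strictly increasing subsequence is 1, 4, 6, 9, 12, 15, 16, 21 (length 8); it appears in order in both A and B, and no longer such subsequence exists.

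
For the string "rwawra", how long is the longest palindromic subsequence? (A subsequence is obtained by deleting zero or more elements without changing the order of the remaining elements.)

5

One longest palindromic subsequence is rwawr (positions 1,2,3,4,5); it reads the same forward and backward, and the interval DP gives dp[1][6] = 5.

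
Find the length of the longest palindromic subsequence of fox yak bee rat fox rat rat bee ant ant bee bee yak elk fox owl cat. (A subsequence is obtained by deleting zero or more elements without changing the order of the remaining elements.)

Using dp[i][j] = 2 + dp[i+1][j−1] if the ends match, else max(dp[i+1][j], dp[i][j−1]):
dp[1][17] = 10. A witness is fox yak bee bee ant ant bee bee yak fox at positions 1,2,3,8,9,10,11,12,13,15.

10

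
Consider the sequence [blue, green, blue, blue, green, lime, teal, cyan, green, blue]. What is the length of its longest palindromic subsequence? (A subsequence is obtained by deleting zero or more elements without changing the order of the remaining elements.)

6

One longest palindromic subsequence is blue green blue blue green blue (positions 1,2,3,4,9,10); it reads the same forward and backward, and the interval DP gives dp[1][10] = 6.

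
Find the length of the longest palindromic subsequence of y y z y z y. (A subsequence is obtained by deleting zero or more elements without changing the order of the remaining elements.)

One longest palindromic subsequence is yzyzy (positions 1,3,4,5,6); it reads the same forward and backward, and the interval DP gives dp[1][6] = 5.

5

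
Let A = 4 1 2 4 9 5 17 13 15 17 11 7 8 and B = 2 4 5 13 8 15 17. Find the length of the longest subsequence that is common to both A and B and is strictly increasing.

6

A longest common strictly increasing subsequence is 2, 4, 5, 13, 15, 17 (length 6); it appears in order in both A and B, and no longer such subsequence exists.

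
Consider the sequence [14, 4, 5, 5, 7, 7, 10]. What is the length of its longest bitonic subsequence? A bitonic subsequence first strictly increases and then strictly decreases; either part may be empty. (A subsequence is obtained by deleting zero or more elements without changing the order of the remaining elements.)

4

One longest bitonic subsequence is 4, 5, 7, 10 (positions 2,3,5,7): it rises to 10 then falls. Length 4 is optimal.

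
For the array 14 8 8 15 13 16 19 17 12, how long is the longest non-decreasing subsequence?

One longest non-decreasing subsequence is 8, 8, 15, 16, 19 (positions 2,3,4,6,7), of length 5; no longer one exists.

5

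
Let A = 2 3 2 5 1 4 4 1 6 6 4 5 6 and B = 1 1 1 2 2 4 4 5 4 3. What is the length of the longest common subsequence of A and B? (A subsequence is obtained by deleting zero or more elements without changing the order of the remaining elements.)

Backtracking the LCS table gives one alignment: 2 (A1,B4) → 2 (A3,B5) → 4 (A6,B6) → 4 (A7,B7) → 4 (A11,B9).
So the longest common subsequence has length 5.

5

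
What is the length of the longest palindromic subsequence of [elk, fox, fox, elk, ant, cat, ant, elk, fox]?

Using dp[i][j] = 2 + dp[i+1][j−1] if the ends match, else max(dp[i+1][j], dp[i][j−1]):
dp[1][9] = 7. A witness is fox elk ant cat ant elk fox at positions 2,4,5,6,7,8,9.

7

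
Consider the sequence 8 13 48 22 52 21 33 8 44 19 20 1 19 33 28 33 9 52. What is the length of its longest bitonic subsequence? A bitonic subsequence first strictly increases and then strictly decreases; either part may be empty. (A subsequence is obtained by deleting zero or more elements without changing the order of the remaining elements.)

8

One longest bitonic subsequence is 8, 13, 48, 22, 21, 20, 19, 9 (positions 1,2,3,4,6,11,13,17): it rises to 48 then falls. Length 8 is optimal.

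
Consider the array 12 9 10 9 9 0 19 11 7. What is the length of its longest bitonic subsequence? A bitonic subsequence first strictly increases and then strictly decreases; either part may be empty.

Let inc[i] be the LIS ending at i and dec[i] the longest strictly decreasing subsequence starting at i. inc = [1, 1, 2, 1, 1, 1, 3, 3, 2], dec = [4, 2, 3, 2, 2, 1, 3, 2, 1].
max_i inc[i]+dec[i]−1 = 5, with one witness 9, 10, 19, 11, 7.

5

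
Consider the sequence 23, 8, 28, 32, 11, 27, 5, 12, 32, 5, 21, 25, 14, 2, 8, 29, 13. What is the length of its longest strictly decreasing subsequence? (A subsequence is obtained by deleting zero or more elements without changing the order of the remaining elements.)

Scanning left to right, the best length ending at each element is: 23→1, 8→2, 28→1, 32→1, 11→2, 27→2, 5→3, 12→3, 32→1, 5→4, 21→3, 25→3, 14→4, 2→5, 8→5, 29→2, 13→5.
So the longest decreasing subsequence has length 5, e.g. 28, 27, 12, 5, 2.

5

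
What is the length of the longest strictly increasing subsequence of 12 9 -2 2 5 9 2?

Let dp[i] be the longest increasing subsequence ending at position i. Then dp = [1, 1, 1, 2, 3, 4, 2].
The maximum is 4; one witness is -2, 2, 5, 9 at positions 3,4,5,6.

4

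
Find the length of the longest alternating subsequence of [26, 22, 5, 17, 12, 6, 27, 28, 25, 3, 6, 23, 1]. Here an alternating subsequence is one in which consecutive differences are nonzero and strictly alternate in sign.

Track the best alternating length ending on an up-step vs a down-step at each position: up/down = 1/1, 1/2, 1/2, 3/2, 3/4, 3/4, 5/1, 5/1, 5/6, 1/6, 7/6, 7/6, 1/8.
The maximum over both is 8; one such subsequence is 26, 5, 17, 12, 27, 3, 6, 1.

8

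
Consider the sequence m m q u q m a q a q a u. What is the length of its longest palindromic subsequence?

7

One longest palindromic subsequence is uaqaqau (positions 4,7,8,9,10,11,12); it reads the same forward and backward, and the interval DP gives dp[1][12] = 7.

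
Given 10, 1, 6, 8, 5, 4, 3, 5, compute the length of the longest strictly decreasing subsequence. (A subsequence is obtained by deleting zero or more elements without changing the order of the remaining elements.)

Let dp[i] be the longest decreasing subsequence ending at position i. Then dp = [1, 2, 2, 2, 3, 4, 5, 3].
The maximum is 5; one witness is 10, 6, 5, 4, 3 at positions 1,3,5,6,7.

5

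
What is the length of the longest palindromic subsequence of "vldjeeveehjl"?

9

Using dp[i][j] = 2 + dp[i+1][j−1] if the ends match, else max(dp[i+1][j], dp[i][j−1]):
dp[1][12] = 9. A witness is ljeeveejl at positions 2,4,5,6,7,8,9,11,12.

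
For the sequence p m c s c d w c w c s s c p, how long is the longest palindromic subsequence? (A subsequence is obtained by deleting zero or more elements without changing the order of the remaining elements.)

Using dp[i][j] = 2 + dp[i+1][j−1] if the ends match, else max(dp[i+1][j], dp[i][j−1]):
dp[1][14] = 11. A witness is pcscwcwcscp at positions 1,3,4,5,7,8,9,10,12,13,14.

11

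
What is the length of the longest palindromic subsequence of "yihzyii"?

One longest palindromic subsequence is iii (positions 2,6,7); it reads the same forward and backward, and the interval DP gives dp[1][7] = 3.

3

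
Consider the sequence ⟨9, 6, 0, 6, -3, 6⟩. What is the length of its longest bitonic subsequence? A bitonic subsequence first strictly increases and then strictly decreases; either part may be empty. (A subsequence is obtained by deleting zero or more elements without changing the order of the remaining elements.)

One longest bitonic subsequence is 9, 6, 0, -3 (positions 1,2,3,5): it rises to 9 then falls. Length 4 is optimal.

4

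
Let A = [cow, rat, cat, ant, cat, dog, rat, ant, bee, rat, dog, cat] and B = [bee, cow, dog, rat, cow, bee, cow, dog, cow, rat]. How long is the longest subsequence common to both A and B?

Backtracking the LCS table gives one alignment: cow (A1,B2) → dog (A6,B3) → rat (A7,B4) → bee (A9,B6) → rat (A10,B10).
So the longest common subsequence has length 5.

5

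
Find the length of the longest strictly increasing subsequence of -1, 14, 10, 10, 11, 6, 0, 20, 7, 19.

Let dp[i] be the longest increasing subsequence ending at position i. Then dp = [1, 2, 2, 2, 3, 2, 2, 4, 3, 4].
The maximum is 4; one witness is -1, 10, 11, 20 at positions 1,3,5,8.

4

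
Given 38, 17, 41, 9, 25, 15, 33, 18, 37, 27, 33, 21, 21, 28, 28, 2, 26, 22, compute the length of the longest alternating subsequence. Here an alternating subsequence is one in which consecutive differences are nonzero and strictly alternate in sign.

Track the best alternating length ending on an up-step vs a down-step at each position: up/down = 1/1, 1/2, 3/1, 1/4, 5/4, 5/6, 7/4, 7/8, 9/4, 9/10, 11/10, 9/12, 9/12, 13/12, 13/12, 1/14, 15/14, 15/16.
The maximum over both is 16; one such subsequence is 38, 17, 41, 9, 25, 15, 33, 18, 37, 27, 33, 21, 28, 2, 26, 22.

16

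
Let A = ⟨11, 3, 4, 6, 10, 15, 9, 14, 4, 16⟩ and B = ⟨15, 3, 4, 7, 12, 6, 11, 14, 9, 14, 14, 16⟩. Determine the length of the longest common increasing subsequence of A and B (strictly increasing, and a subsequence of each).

A longest common strictly increasing subsequence is 3, 4, 6, 9, 14, 16 (length 6); it appears in order in both A and B, and no longer such subsequence exists.

6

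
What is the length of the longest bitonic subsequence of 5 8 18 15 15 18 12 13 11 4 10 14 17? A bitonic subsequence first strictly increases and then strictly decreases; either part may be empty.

Let inc[i] be the LIS ending at i and dec[i] the longest strictly decreasing subsequence starting at i. inc = [1, 2, 3, 3, 3, 4, 3, 4, 3, 1, 3, 5, 6], dec = [2, 2, 5, 4, 4, 4, 3, 3, 2, 1, 1, 1, 1].
max_i inc[i]+dec[i]−1 = 7, with one witness 5, 8, 18, 15, 13, 11, 10.

7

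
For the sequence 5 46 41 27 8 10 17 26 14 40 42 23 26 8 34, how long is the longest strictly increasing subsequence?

7

Let dp[i] be the longest increasing subsequence ending at position i. Then dp = [1, 2, 2, 2, 2, 3, 4, 5, 4, 6, 7, 5, 6, 2, 7].
The maximum is 7; one witness is 5, 8, 10, 17, 26, 40, 42 at positions 1,5,6,7,8,10,11.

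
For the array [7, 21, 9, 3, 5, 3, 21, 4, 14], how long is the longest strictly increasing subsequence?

3

Scanning left to right, the best length ending at each element is: 7→1, 21→2, 9→2, 3→1, 5→2, 3→1, 21→3, 4→2, 14→3.
So the longest increasing subsequence has length 3, e.g. 7, 9, 21.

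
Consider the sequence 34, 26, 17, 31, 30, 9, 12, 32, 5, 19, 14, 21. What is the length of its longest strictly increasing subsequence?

One longest increasing subsequence is 9, 12, 19, 21 (positions 6,7,10,12), of length 4; no longer one exists.

4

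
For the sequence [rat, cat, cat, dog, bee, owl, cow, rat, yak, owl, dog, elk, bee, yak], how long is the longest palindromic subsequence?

One longest palindromic subsequence is bee owl yak owl bee (positions 5,6,9,10,13); it reads the same forward and backward, and the interval DP gives dp[1][14] = 5.

5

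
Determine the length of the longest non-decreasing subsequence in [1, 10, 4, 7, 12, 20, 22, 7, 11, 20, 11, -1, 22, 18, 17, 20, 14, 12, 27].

One longest non-decreasing subsequence is 1, 4, 7, 7, 11, 11, 18, 20, 27 (positions 1,3,4,8,9,11,14,16,19), of length 9; no longer one exists.

9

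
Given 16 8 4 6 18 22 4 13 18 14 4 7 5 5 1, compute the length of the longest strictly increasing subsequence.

4

Let dp[i] be the longest increasing subsequence ending at position i. Then dp = [1, 1, 1, 2, 3, 4, 1, 3, 4, 4, 1, 3, 2, 2, 1].
The maximum is 4; one witness is 4, 6, 18, 22 at positions 3,4,5,6.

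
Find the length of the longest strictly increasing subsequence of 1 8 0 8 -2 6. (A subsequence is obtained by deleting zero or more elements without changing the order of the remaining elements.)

Scanning left to right, the best length ending at each element is: 1→1, 8→2, 0→1, 8→2, -2→1, 6→2.
So the longest increasing subsequence has length 2, e.g. 1, 8.

2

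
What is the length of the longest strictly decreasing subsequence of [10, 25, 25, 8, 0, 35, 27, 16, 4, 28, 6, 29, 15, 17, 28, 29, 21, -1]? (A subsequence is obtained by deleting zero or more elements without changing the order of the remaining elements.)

5

Let dp[i] be the longest decreasing subsequence ending at position i. Then dp = [1, 1, 1, 2, 3, 1, 2, 3, 4, 2, 4, 2, 4, 3, 3, 2, 4, 5].
The maximum is 5; one witness is 35, 27, 16, 4, -1 at positions 6,7,8,9,18.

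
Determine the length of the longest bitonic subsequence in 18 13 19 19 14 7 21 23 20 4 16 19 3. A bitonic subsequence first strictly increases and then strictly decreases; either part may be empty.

One longest bitonic subsequence is 18, 19, 21, 23, 20, 19, 3 (positions 1,3,7,8,9,12,13): it rises to 23 then falls. Length 7 is optimal.

7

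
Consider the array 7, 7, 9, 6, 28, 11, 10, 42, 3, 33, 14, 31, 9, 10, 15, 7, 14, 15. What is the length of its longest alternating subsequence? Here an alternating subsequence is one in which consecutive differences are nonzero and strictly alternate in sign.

14

Track the best alternating length ending on an up-step vs a down-step at each position: up/down = 1/1, 1/1, 2/1, 1/3, 4/1, 4/5, 4/5, 6/1, 1/7, 8/7, 8/9, 10/9, 8/11, 12/11, 12/11, 8/13, 14/13, 14/11.
The maximum over both is 14; one such subsequence is 7, 9, 6, 28, 11, 42, 3, 33, 14, 31, 9, 10, 7, 14.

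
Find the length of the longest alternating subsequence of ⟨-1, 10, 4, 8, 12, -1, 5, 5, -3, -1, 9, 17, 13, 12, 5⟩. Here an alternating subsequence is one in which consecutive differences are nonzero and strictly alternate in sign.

Track the best alternating length ending on an up-step vs a down-step at each position: up/down = 1/1, 2/1, 2/3, 4/3, 4/1, 1/5, 6/5, 6/5, 1/7, 8/7, 8/5, 8/1, 8/9, 8/9, 8/9.
The maximum over both is 9; one such subsequence is -1, 10, 4, 8, -1, 5, -3, 17, 13.

9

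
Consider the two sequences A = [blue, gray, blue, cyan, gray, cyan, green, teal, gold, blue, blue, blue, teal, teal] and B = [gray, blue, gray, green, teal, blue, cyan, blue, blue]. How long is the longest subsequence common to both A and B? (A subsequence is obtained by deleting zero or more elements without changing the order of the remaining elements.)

8

Backtracking the LCS table gives one alignment: gray (A2,B1) → blue (A3,B2) → gray (A5,B3) → green (A7,B4) → teal (A8,B5) → blue (A10,B6) → blue (A11,B8) → blue (A12,B9).
So the longest common subsequence has length 8.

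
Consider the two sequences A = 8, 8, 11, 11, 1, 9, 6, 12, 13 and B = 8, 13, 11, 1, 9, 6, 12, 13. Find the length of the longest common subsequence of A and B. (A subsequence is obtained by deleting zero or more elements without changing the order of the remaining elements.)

7

Backtracking the LCS table gives one alignment: 8 (A1,B1) → 11 (A4,B3) → 1 (A5,B4) → 9 (A6,B5) → 6 (A7,B6) → 12 (A8,B7) → 13 (A9,B8).
So the longest common subsequence has length 7.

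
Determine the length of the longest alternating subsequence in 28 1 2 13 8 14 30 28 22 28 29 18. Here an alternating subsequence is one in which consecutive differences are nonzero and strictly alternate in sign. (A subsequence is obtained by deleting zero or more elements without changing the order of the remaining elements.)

8

A longest alternating subsequence is 28, 1, 13, 8, 30, 22, 28, 18 (positions 1,2,4,5,7,9,10,12); its 7 consecutive differences strictly alternate in sign, and length 8 is optimal.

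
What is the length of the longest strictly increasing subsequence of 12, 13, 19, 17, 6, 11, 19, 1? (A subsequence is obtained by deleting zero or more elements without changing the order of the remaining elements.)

4

Scanning left to right, the best length ending at each element is: 12→1, 13→2, 19→3, 17→3, 6→1, 11→2, 19→4, 1→1.
So the longest increasing subsequence has length 4, e.g. 12, 13, 17, 19.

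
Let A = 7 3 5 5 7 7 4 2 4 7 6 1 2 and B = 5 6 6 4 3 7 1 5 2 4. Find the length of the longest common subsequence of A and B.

5

Backtracking the LCS table gives one alignment: 5 (A3,B1) → 4 (A7,B4) → 7 (A10,B6) → 1 (A12,B7) → 2 (A13,B9).
So the longest common subsequence has length 5.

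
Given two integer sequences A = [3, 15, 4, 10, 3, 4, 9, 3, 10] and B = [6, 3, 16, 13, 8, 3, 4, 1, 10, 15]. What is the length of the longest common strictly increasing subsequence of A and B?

A longest common strictly increasing subsequence is 3, 4, 10 (length 3); it appears in order in both A and B, and no longer such subsequence exists.

3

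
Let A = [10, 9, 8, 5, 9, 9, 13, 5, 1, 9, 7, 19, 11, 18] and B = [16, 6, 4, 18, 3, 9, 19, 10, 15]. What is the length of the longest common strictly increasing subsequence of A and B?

For each value that appears in both, track the longest common increasing run ending there.
The best achievable length is 2; one witness is 9, 19 (A-positions 2,12, B-positions 6,7).

2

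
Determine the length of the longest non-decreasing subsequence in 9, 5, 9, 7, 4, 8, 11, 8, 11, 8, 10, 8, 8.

Let dp[i] be the longest non-decreasing subsequence ending at position i. Then dp = [1, 1, 2, 2, 1, 3, 4, 4, 5, 5, 6, 6, 7].
The maximum is 7; one witness is 5, 7, 8, 8, 8, 8, 8 at positions 2,4,6,8,10,12,13.

7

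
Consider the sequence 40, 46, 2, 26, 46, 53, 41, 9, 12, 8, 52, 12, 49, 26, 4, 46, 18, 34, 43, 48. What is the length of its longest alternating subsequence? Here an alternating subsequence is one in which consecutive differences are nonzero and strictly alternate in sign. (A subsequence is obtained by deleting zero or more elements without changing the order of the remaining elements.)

14

Track the best alternating length ending on an up-step vs a down-step at each position: up/down = 1/1, 2/1, 1/3, 4/3, 4/1, 4/1, 4/5, 4/5, 6/5, 4/7, 8/5, 8/9, 10/9, 10/11, 4/11, 12/11, 12/13, 14/13, 14/13, 14/11.
The maximum over both is 14; one such subsequence is 40, 46, 2, 26, 9, 12, 8, 52, 12, 49, 26, 46, 18, 34.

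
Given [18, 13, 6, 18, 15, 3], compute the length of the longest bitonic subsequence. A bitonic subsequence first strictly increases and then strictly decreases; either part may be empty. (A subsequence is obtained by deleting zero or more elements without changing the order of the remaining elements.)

One longest bitonic subsequence is 18, 13, 6, 3 (positions 1,2,3,6): it rises to 18 then falls. Length 4 is optimal.

4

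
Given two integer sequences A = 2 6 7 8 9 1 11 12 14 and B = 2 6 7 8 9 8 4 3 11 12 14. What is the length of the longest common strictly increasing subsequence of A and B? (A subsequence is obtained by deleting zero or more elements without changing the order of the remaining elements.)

For each value that appears in both, track the longest common increasing run ending there.
The best achievable length is 8; one witness is 2, 6, 7, 8, 9, 11, 12, 14 (A-positions 1,2,3,4,5,7,8,9, B-positions 1,2,3,4,5,9,10,11).

8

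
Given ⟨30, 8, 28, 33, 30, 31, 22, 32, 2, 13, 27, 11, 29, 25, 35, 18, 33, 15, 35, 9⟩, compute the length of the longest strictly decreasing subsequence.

Let dp[i] be the longest decreasing subsequence ending at position i. Then dp = [1, 2, 2, 1, 2, 2, 3, 2, 4, 4, 3, 5, 3, 4, 1, 5, 2, 6, 1, 7].
The maximum is 7; one witness is 30, 28, 27, 25, 18, 15, 9 at positions 1,3,11,14,16,18,20.

7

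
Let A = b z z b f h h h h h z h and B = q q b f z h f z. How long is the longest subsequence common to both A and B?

4

A longest common subsequence is bzfz (length 4); the LCS DP confirms no longer common subsequence exists.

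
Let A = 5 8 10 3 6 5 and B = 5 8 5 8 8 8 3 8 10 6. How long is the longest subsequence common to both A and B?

A longest common subsequence is 5, 8, 10, 6 (length 4); the LCS DP confirms no longer common subsequence exists.

4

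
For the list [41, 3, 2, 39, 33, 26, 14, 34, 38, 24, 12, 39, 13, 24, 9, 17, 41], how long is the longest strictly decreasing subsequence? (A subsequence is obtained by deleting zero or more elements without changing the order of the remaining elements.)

7

Let dp[i] be the longest decreasing subsequence ending at position i. Then dp = [1, 2, 3, 2, 3, 4, 5, 3, 3, 5, 6, 2, 6, 5, 7, 6, 1].
The maximum is 7; one witness is 41, 39, 33, 26, 14, 12, 9 at positions 1,4,5,6,7,11,15.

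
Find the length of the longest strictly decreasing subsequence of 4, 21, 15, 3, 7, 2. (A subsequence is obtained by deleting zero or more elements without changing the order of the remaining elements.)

4

Let dp[i] be the longest decreasing subsequence ending at position i. Then dp = [1, 1, 2, 3, 3, 4].
The maximum is 4; one witness is 21, 15, 3, 2 at positions 2,3,4,6.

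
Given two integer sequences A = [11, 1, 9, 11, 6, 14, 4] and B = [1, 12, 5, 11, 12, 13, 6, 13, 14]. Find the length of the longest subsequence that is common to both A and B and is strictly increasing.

A longest common strictly increasing subsequence is 1, 11, 14 (length 3); it appears in order in both A and B, and no longer such subsequence exists.

3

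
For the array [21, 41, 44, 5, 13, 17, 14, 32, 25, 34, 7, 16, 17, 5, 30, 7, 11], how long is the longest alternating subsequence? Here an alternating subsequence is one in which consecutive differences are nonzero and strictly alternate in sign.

Track the best alternating length ending on an up-step vs a down-step at each position: up/down = 1/1, 2/1, 2/1, 1/3, 4/3, 4/3, 4/5, 6/3, 6/7, 8/3, 4/9, 10/9, 10/9, 1/11, 12/9, 12/13, 14/13.
The maximum over both is 14; one such subsequence is 21, 41, 5, 17, 14, 32, 25, 34, 7, 16, 5, 30, 7, 11.

14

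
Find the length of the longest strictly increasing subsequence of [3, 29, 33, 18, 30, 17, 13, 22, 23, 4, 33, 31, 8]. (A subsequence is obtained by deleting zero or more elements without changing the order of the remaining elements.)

5

Let dp[i] be the longest increasing subsequence ending at position i. Then dp = [1, 2, 3, 2, 3, 2, 2, 3, 4, 2, 5, 5, 3].
The maximum is 5; one witness is 3, 18, 22, 23, 33 at positions 1,4,8,9,11.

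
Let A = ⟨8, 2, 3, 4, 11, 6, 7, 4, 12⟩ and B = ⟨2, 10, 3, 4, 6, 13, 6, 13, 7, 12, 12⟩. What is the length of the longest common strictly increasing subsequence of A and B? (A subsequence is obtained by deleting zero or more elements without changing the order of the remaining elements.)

A longest common strictly increasing subsequence is 2, 3, 4, 6, 7, 12 (length 6); it appears in order in both A and B, and no longer such subsequence exists.

6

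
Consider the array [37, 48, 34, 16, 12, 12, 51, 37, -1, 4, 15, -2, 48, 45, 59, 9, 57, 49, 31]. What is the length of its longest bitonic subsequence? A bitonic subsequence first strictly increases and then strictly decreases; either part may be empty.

8

One longest bitonic subsequence is -1, 4, 15, 48, 59, 57, 49, 31 (positions 9,10,11,13,15,17,18,19): it rises to 59 then falls. Length 8 is optimal.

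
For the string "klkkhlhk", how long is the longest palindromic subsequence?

6

One longest palindromic subsequence is klkklk (positions 1,2,3,4,6,8); it reads the same forward and backward, and the interval DP gives dp[1][8] = 6.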